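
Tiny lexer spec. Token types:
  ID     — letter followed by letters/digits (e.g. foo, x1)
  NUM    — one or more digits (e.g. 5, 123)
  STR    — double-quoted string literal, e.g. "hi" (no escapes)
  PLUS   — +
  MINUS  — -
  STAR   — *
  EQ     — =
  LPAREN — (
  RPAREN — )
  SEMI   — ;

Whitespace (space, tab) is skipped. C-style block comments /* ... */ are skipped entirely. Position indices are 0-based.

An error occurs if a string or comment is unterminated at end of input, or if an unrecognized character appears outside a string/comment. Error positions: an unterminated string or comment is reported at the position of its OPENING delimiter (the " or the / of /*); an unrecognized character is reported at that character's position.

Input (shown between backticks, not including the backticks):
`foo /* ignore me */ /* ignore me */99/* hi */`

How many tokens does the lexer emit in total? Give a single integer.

pos=0: emit ID 'foo' (now at pos=3)
pos=4: enter COMMENT mode (saw '/*')
exit COMMENT mode (now at pos=19)
pos=20: enter COMMENT mode (saw '/*')
exit COMMENT mode (now at pos=35)
pos=35: emit NUM '99' (now at pos=37)
pos=37: enter COMMENT mode (saw '/*')
exit COMMENT mode (now at pos=45)
DONE. 2 tokens: [ID, NUM]

Answer: 2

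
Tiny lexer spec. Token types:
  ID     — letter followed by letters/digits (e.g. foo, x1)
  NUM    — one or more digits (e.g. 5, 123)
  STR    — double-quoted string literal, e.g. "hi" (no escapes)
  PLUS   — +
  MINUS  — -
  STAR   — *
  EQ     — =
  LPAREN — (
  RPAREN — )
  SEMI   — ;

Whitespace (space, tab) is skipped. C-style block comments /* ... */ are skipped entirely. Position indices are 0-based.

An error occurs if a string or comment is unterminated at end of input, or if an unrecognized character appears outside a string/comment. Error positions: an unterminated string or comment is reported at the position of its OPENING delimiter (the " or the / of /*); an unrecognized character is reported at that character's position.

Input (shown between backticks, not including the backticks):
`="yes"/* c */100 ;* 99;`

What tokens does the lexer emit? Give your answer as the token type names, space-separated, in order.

Answer: EQ STR NUM SEMI STAR NUM SEMI

Derivation:
pos=0: emit EQ '='
pos=1: enter STRING mode
pos=1: emit STR "yes" (now at pos=6)
pos=6: enter COMMENT mode (saw '/*')
exit COMMENT mode (now at pos=13)
pos=13: emit NUM '100' (now at pos=16)
pos=17: emit SEMI ';'
pos=18: emit STAR '*'
pos=20: emit NUM '99' (now at pos=22)
pos=22: emit SEMI ';'
DONE. 7 tokens: [EQ, STR, NUM, SEMI, STAR, NUM, SEMI]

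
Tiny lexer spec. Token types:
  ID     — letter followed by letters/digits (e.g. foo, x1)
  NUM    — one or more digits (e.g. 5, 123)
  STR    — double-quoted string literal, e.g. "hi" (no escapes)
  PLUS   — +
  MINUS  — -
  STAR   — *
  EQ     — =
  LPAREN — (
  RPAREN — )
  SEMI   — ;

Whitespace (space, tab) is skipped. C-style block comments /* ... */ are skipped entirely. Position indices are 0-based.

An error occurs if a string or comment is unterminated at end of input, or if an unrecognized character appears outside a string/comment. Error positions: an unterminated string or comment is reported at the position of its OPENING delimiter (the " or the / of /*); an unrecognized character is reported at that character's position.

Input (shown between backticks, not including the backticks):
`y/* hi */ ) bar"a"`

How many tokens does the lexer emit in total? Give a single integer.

Answer: 4

Derivation:
pos=0: emit ID 'y' (now at pos=1)
pos=1: enter COMMENT mode (saw '/*')
exit COMMENT mode (now at pos=9)
pos=10: emit RPAREN ')'
pos=12: emit ID 'bar' (now at pos=15)
pos=15: enter STRING mode
pos=15: emit STR "a" (now at pos=18)
DONE. 4 tokens: [ID, RPAREN, ID, STR]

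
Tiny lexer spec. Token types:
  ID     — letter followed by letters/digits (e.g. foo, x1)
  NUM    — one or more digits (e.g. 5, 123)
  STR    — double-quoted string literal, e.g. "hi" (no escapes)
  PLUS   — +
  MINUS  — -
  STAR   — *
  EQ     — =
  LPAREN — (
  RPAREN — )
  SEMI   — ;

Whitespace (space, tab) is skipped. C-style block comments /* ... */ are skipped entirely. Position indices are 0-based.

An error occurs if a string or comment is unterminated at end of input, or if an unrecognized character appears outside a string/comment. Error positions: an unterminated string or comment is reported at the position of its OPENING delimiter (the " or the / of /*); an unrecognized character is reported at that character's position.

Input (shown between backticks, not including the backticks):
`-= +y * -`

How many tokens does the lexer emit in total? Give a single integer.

Answer: 6

Derivation:
pos=0: emit MINUS '-'
pos=1: emit EQ '='
pos=3: emit PLUS '+'
pos=4: emit ID 'y' (now at pos=5)
pos=6: emit STAR '*'
pos=8: emit MINUS '-'
DONE. 6 tokens: [MINUS, EQ, PLUS, ID, STAR, MINUS]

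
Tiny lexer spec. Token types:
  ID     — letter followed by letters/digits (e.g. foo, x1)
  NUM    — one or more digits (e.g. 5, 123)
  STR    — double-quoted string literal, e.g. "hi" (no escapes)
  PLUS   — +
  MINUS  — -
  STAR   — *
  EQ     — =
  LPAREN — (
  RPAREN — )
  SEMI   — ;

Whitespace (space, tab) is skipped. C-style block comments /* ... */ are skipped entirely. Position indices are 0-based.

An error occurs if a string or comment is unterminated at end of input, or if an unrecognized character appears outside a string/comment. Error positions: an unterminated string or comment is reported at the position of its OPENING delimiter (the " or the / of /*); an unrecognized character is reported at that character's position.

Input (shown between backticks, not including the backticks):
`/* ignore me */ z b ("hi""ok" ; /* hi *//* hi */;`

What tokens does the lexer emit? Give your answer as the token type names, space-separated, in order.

pos=0: enter COMMENT mode (saw '/*')
exit COMMENT mode (now at pos=15)
pos=16: emit ID 'z' (now at pos=17)
pos=18: emit ID 'b' (now at pos=19)
pos=20: emit LPAREN '('
pos=21: enter STRING mode
pos=21: emit STR "hi" (now at pos=25)
pos=25: enter STRING mode
pos=25: emit STR "ok" (now at pos=29)
pos=30: emit SEMI ';'
pos=32: enter COMMENT mode (saw '/*')
exit COMMENT mode (now at pos=40)
pos=40: enter COMMENT mode (saw '/*')
exit COMMENT mode (now at pos=48)
pos=48: emit SEMI ';'
DONE. 7 tokens: [ID, ID, LPAREN, STR, STR, SEMI, SEMI]

Answer: ID ID LPAREN STR STR SEMI SEMI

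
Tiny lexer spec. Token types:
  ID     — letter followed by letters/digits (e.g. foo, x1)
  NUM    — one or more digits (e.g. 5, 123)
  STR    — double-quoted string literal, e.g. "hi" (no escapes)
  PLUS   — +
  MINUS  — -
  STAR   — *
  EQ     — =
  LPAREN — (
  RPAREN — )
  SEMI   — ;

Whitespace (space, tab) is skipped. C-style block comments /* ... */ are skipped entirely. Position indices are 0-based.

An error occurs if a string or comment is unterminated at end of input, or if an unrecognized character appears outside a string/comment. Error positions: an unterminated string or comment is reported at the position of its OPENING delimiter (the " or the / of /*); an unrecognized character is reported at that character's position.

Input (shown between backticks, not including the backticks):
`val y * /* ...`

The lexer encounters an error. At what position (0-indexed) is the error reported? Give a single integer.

Answer: 8

Derivation:
pos=0: emit ID 'val' (now at pos=3)
pos=4: emit ID 'y' (now at pos=5)
pos=6: emit STAR '*'
pos=8: enter COMMENT mode (saw '/*')
pos=8: ERROR — unterminated comment (reached EOF)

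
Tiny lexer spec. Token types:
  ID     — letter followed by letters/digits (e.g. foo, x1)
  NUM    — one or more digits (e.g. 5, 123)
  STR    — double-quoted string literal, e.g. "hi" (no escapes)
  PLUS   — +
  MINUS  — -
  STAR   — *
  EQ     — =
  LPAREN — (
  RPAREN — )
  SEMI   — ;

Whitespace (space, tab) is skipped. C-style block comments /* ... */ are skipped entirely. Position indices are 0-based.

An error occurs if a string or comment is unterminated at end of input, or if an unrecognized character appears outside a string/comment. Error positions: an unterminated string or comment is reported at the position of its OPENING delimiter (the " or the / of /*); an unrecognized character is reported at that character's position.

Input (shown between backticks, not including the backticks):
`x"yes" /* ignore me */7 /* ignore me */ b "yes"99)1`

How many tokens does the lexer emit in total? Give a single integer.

Answer: 8

Derivation:
pos=0: emit ID 'x' (now at pos=1)
pos=1: enter STRING mode
pos=1: emit STR "yes" (now at pos=6)
pos=7: enter COMMENT mode (saw '/*')
exit COMMENT mode (now at pos=22)
pos=22: emit NUM '7' (now at pos=23)
pos=24: enter COMMENT mode (saw '/*')
exit COMMENT mode (now at pos=39)
pos=40: emit ID 'b' (now at pos=41)
pos=42: enter STRING mode
pos=42: emit STR "yes" (now at pos=47)
pos=47: emit NUM '99' (now at pos=49)
pos=49: emit RPAREN ')'
pos=50: emit NUM '1' (now at pos=51)
DONE. 8 tokens: [ID, STR, NUM, ID, STR, NUM, RPAREN, NUM]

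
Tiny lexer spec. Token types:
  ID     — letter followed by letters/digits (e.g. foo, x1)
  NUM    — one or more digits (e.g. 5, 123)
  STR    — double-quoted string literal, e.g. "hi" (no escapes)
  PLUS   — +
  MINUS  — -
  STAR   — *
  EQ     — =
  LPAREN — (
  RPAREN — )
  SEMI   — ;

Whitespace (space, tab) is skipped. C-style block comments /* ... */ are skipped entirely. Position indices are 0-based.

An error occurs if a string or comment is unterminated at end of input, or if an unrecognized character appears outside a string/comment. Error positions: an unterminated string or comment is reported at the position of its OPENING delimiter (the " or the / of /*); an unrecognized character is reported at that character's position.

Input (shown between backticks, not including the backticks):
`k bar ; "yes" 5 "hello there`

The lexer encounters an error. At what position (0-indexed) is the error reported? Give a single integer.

Answer: 16

Derivation:
pos=0: emit ID 'k' (now at pos=1)
pos=2: emit ID 'bar' (now at pos=5)
pos=6: emit SEMI ';'
pos=8: enter STRING mode
pos=8: emit STR "yes" (now at pos=13)
pos=14: emit NUM '5' (now at pos=15)
pos=16: enter STRING mode
pos=16: ERROR — unterminated string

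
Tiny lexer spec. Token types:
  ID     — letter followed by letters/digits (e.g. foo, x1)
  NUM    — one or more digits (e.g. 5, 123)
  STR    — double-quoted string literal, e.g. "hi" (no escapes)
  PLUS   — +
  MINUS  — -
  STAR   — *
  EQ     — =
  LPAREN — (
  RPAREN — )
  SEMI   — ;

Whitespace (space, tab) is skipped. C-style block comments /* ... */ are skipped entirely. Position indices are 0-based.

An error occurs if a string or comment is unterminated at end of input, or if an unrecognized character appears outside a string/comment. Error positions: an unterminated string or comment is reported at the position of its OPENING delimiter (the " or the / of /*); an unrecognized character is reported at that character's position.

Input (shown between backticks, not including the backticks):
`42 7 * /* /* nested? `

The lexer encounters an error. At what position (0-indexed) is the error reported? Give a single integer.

Answer: 7

Derivation:
pos=0: emit NUM '42' (now at pos=2)
pos=3: emit NUM '7' (now at pos=4)
pos=5: emit STAR '*'
pos=7: enter COMMENT mode (saw '/*')
pos=7: ERROR — unterminated comment (reached EOF)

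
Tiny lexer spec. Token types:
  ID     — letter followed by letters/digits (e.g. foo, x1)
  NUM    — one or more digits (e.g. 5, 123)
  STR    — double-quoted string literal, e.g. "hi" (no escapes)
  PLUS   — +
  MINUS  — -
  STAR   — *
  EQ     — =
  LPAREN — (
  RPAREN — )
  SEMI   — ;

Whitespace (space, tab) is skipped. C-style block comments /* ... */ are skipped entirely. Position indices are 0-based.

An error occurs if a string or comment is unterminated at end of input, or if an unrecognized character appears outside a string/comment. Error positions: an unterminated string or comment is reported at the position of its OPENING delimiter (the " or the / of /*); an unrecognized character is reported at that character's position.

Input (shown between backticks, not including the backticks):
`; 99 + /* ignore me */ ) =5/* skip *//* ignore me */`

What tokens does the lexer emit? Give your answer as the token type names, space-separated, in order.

pos=0: emit SEMI ';'
pos=2: emit NUM '99' (now at pos=4)
pos=5: emit PLUS '+'
pos=7: enter COMMENT mode (saw '/*')
exit COMMENT mode (now at pos=22)
pos=23: emit RPAREN ')'
pos=25: emit EQ '='
pos=26: emit NUM '5' (now at pos=27)
pos=27: enter COMMENT mode (saw '/*')
exit COMMENT mode (now at pos=37)
pos=37: enter COMMENT mode (saw '/*')
exit COMMENT mode (now at pos=52)
DONE. 6 tokens: [SEMI, NUM, PLUS, RPAREN, EQ, NUM]

Answer: SEMI NUM PLUS RPAREN EQ NUM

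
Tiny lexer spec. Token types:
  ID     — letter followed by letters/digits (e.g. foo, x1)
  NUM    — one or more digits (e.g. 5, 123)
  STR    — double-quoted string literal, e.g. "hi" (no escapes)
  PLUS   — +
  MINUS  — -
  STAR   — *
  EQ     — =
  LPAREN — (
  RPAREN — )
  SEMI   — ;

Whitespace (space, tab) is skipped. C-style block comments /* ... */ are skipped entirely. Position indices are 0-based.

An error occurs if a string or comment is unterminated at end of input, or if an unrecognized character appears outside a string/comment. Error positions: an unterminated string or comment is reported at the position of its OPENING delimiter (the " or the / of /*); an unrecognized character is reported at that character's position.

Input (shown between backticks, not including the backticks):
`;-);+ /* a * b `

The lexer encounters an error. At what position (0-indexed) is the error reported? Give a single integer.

pos=0: emit SEMI ';'
pos=1: emit MINUS '-'
pos=2: emit RPAREN ')'
pos=3: emit SEMI ';'
pos=4: emit PLUS '+'
pos=6: enter COMMENT mode (saw '/*')
pos=6: ERROR — unterminated comment (reached EOF)

Answer: 6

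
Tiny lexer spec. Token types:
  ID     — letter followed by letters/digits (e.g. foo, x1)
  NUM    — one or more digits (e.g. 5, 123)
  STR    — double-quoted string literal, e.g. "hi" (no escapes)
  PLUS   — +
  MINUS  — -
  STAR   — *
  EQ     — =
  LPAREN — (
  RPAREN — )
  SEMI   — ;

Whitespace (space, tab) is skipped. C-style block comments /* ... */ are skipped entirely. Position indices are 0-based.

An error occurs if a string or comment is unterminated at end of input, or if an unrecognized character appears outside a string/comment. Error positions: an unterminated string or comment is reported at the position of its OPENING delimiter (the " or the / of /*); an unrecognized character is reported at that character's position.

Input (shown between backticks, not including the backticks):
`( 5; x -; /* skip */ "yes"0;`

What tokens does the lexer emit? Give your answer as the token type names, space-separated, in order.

pos=0: emit LPAREN '('
pos=2: emit NUM '5' (now at pos=3)
pos=3: emit SEMI ';'
pos=5: emit ID 'x' (now at pos=6)
pos=7: emit MINUS '-'
pos=8: emit SEMI ';'
pos=10: enter COMMENT mode (saw '/*')
exit COMMENT mode (now at pos=20)
pos=21: enter STRING mode
pos=21: emit STR "yes" (now at pos=26)
pos=26: emit NUM '0' (now at pos=27)
pos=27: emit SEMI ';'
DONE. 9 tokens: [LPAREN, NUM, SEMI, ID, MINUS, SEMI, STR, NUM, SEMI]

Answer: LPAREN NUM SEMI ID MINUS SEMI STR NUM SEMI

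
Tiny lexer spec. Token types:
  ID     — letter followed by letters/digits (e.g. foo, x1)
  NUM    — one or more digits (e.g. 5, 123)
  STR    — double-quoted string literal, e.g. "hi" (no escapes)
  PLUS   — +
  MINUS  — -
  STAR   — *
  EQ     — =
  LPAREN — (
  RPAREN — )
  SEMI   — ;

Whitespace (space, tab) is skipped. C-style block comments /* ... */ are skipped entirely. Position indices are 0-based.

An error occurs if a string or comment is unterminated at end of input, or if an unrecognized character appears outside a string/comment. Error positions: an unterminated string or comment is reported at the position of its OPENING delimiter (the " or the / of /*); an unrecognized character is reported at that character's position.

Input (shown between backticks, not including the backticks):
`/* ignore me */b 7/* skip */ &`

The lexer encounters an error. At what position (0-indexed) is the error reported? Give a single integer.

pos=0: enter COMMENT mode (saw '/*')
exit COMMENT mode (now at pos=15)
pos=15: emit ID 'b' (now at pos=16)
pos=17: emit NUM '7' (now at pos=18)
pos=18: enter COMMENT mode (saw '/*')
exit COMMENT mode (now at pos=28)
pos=29: ERROR — unrecognized char '&'

Answer: 29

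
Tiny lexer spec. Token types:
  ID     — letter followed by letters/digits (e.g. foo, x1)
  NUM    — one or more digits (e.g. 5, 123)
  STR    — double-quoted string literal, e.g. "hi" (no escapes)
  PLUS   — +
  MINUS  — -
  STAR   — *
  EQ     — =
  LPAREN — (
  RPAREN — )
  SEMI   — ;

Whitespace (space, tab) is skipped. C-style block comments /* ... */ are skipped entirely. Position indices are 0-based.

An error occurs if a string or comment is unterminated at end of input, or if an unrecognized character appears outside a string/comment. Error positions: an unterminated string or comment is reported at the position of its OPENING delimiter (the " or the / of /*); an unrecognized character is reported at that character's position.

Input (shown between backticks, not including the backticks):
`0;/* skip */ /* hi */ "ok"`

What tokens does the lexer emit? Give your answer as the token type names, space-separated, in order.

pos=0: emit NUM '0' (now at pos=1)
pos=1: emit SEMI ';'
pos=2: enter COMMENT mode (saw '/*')
exit COMMENT mode (now at pos=12)
pos=13: enter COMMENT mode (saw '/*')
exit COMMENT mode (now at pos=21)
pos=22: enter STRING mode
pos=22: emit STR "ok" (now at pos=26)
DONE. 3 tokens: [NUM, SEMI, STR]

Answer: NUM SEMI STR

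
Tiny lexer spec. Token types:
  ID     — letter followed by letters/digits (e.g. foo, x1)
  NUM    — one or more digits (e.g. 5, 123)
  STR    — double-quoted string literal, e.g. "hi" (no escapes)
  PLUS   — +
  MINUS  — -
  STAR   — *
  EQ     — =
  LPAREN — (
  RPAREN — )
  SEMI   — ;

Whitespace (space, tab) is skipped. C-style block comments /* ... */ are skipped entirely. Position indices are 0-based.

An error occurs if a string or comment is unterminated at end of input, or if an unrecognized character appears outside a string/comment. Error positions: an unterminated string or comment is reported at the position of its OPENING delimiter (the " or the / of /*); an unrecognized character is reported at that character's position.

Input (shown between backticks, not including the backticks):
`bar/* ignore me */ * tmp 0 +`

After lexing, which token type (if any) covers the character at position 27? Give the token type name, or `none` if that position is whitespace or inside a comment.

pos=0: emit ID 'bar' (now at pos=3)
pos=3: enter COMMENT mode (saw '/*')
exit COMMENT mode (now at pos=18)
pos=19: emit STAR '*'
pos=21: emit ID 'tmp' (now at pos=24)
pos=25: emit NUM '0' (now at pos=26)
pos=27: emit PLUS '+'
DONE. 5 tokens: [ID, STAR, ID, NUM, PLUS]
Position 27: char is '+' -> PLUS

Answer: PLUS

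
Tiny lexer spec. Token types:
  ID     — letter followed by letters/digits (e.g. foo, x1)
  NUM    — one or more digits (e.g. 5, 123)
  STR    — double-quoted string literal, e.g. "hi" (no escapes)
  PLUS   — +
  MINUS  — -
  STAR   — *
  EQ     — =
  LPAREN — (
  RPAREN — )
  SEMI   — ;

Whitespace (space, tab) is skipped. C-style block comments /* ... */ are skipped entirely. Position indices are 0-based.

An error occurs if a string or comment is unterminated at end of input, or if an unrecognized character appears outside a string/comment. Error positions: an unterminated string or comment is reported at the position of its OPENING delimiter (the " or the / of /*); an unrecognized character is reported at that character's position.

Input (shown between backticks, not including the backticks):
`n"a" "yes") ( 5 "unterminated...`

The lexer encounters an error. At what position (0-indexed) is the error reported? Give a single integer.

pos=0: emit ID 'n' (now at pos=1)
pos=1: enter STRING mode
pos=1: emit STR "a" (now at pos=4)
pos=5: enter STRING mode
pos=5: emit STR "yes" (now at pos=10)
pos=10: emit RPAREN ')'
pos=12: emit LPAREN '('
pos=14: emit NUM '5' (now at pos=15)
pos=16: enter STRING mode
pos=16: ERROR — unterminated string

Answer: 16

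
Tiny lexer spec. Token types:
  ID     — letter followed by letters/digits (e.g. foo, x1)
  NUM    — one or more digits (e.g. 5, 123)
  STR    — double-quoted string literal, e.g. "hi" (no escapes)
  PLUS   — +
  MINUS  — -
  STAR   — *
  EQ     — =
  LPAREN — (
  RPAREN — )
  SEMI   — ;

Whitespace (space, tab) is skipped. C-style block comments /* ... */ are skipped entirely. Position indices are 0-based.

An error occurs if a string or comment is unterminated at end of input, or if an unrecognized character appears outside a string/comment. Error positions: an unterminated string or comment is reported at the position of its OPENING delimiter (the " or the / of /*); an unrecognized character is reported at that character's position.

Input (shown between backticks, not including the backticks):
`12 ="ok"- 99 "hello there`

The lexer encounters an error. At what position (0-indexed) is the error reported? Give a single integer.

Answer: 13

Derivation:
pos=0: emit NUM '12' (now at pos=2)
pos=3: emit EQ '='
pos=4: enter STRING mode
pos=4: emit STR "ok" (now at pos=8)
pos=8: emit MINUS '-'
pos=10: emit NUM '99' (now at pos=12)
pos=13: enter STRING mode
pos=13: ERROR — unterminated string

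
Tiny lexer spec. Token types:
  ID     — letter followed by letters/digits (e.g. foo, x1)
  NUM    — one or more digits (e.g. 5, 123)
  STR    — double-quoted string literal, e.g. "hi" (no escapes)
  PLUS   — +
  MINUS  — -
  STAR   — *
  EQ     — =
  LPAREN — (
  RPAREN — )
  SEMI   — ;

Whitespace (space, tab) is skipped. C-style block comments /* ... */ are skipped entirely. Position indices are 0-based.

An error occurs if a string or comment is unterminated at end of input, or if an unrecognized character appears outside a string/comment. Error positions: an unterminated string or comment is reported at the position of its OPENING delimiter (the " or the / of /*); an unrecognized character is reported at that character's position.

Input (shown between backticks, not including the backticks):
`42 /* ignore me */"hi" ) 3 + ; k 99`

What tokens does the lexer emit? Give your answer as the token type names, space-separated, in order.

Answer: NUM STR RPAREN NUM PLUS SEMI ID NUM

Derivation:
pos=0: emit NUM '42' (now at pos=2)
pos=3: enter COMMENT mode (saw '/*')
exit COMMENT mode (now at pos=18)
pos=18: enter STRING mode
pos=18: emit STR "hi" (now at pos=22)
pos=23: emit RPAREN ')'
pos=25: emit NUM '3' (now at pos=26)
pos=27: emit PLUS '+'
pos=29: emit SEMI ';'
pos=31: emit ID 'k' (now at pos=32)
pos=33: emit NUM '99' (now at pos=35)
DONE. 8 tokens: [NUM, STR, RPAREN, NUM, PLUS, SEMI, ID, NUM]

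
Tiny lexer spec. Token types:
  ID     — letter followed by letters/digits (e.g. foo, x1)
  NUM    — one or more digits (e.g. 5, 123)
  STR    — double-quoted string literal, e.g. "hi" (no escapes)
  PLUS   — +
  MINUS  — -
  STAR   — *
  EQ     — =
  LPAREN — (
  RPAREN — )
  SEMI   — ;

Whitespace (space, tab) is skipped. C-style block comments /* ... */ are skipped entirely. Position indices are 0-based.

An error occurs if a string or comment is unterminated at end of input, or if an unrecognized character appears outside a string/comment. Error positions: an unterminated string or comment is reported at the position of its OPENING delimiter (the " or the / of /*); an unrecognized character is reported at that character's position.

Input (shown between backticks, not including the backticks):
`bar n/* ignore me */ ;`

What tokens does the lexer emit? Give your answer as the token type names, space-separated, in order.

pos=0: emit ID 'bar' (now at pos=3)
pos=4: emit ID 'n' (now at pos=5)
pos=5: enter COMMENT mode (saw '/*')
exit COMMENT mode (now at pos=20)
pos=21: emit SEMI ';'
DONE. 3 tokens: [ID, ID, SEMI]

Answer: ID ID SEMI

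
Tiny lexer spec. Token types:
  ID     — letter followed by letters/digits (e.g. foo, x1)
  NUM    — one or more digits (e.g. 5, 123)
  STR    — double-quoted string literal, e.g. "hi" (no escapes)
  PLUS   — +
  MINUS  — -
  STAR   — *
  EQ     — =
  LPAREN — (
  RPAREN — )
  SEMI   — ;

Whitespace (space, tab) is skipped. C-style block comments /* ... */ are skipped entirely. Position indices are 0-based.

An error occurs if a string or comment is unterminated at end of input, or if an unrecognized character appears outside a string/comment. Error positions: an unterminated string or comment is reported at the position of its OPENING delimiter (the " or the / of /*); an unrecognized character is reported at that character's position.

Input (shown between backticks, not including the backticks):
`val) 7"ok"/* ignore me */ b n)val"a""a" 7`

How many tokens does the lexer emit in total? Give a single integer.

pos=0: emit ID 'val' (now at pos=3)
pos=3: emit RPAREN ')'
pos=5: emit NUM '7' (now at pos=6)
pos=6: enter STRING mode
pos=6: emit STR "ok" (now at pos=10)
pos=10: enter COMMENT mode (saw '/*')
exit COMMENT mode (now at pos=25)
pos=26: emit ID 'b' (now at pos=27)
pos=28: emit ID 'n' (now at pos=29)
pos=29: emit RPAREN ')'
pos=30: emit ID 'val' (now at pos=33)
pos=33: enter STRING mode
pos=33: emit STR "a" (now at pos=36)
pos=36: enter STRING mode
pos=36: emit STR "a" (now at pos=39)
pos=40: emit NUM '7' (now at pos=41)
DONE. 11 tokens: [ID, RPAREN, NUM, STR, ID, ID, RPAREN, ID, STR, STR, NUM]

Answer: 11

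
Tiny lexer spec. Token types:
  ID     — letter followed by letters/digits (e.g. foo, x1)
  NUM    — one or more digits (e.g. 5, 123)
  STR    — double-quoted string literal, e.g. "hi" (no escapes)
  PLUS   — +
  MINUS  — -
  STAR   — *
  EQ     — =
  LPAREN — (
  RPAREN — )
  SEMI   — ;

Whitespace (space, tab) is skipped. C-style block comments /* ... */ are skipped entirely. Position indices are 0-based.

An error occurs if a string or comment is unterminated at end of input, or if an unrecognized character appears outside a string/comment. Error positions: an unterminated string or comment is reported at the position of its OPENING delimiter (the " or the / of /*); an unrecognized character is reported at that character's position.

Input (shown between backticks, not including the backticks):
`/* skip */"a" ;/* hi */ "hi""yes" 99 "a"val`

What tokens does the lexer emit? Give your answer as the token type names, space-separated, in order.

Answer: STR SEMI STR STR NUM STR ID

Derivation:
pos=0: enter COMMENT mode (saw '/*')
exit COMMENT mode (now at pos=10)
pos=10: enter STRING mode
pos=10: emit STR "a" (now at pos=13)
pos=14: emit SEMI ';'
pos=15: enter COMMENT mode (saw '/*')
exit COMMENT mode (now at pos=23)
pos=24: enter STRING mode
pos=24: emit STR "hi" (now at pos=28)
pos=28: enter STRING mode
pos=28: emit STR "yes" (now at pos=33)
pos=34: emit NUM '99' (now at pos=36)
pos=37: enter STRING mode
pos=37: emit STR "a" (now at pos=40)
pos=40: emit ID 'val' (now at pos=43)
DONE. 7 tokens: [STR, SEMI, STR, STR, NUM, STR, ID]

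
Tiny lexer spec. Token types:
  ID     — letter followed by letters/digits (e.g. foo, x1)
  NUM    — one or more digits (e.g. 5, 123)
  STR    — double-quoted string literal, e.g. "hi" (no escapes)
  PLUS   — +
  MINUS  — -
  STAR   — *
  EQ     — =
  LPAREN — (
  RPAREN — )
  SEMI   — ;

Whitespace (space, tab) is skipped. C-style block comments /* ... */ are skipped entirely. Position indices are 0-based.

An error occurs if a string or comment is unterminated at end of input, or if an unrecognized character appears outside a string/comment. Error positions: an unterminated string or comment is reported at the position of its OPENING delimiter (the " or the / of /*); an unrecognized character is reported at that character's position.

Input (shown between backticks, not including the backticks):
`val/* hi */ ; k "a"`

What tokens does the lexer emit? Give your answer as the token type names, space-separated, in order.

Answer: ID SEMI ID STR

Derivation:
pos=0: emit ID 'val' (now at pos=3)
pos=3: enter COMMENT mode (saw '/*')
exit COMMENT mode (now at pos=11)
pos=12: emit SEMI ';'
pos=14: emit ID 'k' (now at pos=15)
pos=16: enter STRING mode
pos=16: emit STR "a" (now at pos=19)
DONE. 4 tokens: [ID, SEMI, ID, STR]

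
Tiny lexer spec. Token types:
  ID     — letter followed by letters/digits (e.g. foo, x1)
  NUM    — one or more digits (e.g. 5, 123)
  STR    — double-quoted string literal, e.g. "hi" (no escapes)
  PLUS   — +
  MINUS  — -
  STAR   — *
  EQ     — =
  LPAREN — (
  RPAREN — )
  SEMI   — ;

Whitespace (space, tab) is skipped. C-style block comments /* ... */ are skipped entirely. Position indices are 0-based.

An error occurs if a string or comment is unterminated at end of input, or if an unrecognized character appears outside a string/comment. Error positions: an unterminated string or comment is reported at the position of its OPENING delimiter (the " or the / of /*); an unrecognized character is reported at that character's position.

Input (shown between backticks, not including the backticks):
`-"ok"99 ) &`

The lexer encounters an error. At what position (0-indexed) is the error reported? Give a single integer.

Answer: 10

Derivation:
pos=0: emit MINUS '-'
pos=1: enter STRING mode
pos=1: emit STR "ok" (now at pos=5)
pos=5: emit NUM '99' (now at pos=7)
pos=8: emit RPAREN ')'
pos=10: ERROR — unrecognized char '&'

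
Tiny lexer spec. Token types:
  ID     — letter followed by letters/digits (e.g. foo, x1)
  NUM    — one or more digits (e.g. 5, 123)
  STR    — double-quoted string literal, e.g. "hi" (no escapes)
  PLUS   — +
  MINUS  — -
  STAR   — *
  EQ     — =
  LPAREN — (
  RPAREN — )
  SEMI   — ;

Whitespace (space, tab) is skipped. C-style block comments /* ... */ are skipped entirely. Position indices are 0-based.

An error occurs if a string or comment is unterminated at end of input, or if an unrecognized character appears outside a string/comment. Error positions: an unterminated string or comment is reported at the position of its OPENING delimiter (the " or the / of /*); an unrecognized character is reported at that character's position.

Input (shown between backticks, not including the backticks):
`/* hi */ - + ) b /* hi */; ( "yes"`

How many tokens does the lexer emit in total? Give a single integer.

Answer: 7

Derivation:
pos=0: enter COMMENT mode (saw '/*')
exit COMMENT mode (now at pos=8)
pos=9: emit MINUS '-'
pos=11: emit PLUS '+'
pos=13: emit RPAREN ')'
pos=15: emit ID 'b' (now at pos=16)
pos=17: enter COMMENT mode (saw '/*')
exit COMMENT mode (now at pos=25)
pos=25: emit SEMI ';'
pos=27: emit LPAREN '('
pos=29: enter STRING mode
pos=29: emit STR "yes" (now at pos=34)
DONE. 7 tokens: [MINUS, PLUS, RPAREN, ID, SEMI, LPAREN, STR]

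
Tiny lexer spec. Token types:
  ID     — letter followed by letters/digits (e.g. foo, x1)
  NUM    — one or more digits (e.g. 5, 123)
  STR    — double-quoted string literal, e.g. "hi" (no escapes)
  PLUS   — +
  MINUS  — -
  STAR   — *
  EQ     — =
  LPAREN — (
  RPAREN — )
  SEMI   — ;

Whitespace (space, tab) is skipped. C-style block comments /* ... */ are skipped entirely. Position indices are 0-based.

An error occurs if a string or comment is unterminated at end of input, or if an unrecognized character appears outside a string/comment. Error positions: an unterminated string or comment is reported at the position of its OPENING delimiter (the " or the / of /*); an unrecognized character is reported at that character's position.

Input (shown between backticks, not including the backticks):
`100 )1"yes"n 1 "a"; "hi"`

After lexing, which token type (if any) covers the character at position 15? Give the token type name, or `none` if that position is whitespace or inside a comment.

pos=0: emit NUM '100' (now at pos=3)
pos=4: emit RPAREN ')'
pos=5: emit NUM '1' (now at pos=6)
pos=6: enter STRING mode
pos=6: emit STR "yes" (now at pos=11)
pos=11: emit ID 'n' (now at pos=12)
pos=13: emit NUM '1' (now at pos=14)
pos=15: enter STRING mode
pos=15: emit STR "a" (now at pos=18)
pos=18: emit SEMI ';'
pos=20: enter STRING mode
pos=20: emit STR "hi" (now at pos=24)
DONE. 9 tokens: [NUM, RPAREN, NUM, STR, ID, NUM, STR, SEMI, STR]
Position 15: char is '"' -> STR

Answer: STR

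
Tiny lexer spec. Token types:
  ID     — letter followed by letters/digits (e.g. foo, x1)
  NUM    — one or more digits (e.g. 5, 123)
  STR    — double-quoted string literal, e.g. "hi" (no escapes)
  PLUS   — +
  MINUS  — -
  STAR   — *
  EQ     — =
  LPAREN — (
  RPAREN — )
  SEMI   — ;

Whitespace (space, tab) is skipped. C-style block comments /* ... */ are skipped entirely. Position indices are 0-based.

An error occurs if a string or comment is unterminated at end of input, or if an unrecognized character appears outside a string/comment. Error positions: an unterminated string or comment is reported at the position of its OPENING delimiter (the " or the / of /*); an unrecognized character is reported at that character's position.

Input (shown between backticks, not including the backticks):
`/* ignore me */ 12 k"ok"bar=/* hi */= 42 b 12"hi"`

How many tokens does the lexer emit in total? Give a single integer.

pos=0: enter COMMENT mode (saw '/*')
exit COMMENT mode (now at pos=15)
pos=16: emit NUM '12' (now at pos=18)
pos=19: emit ID 'k' (now at pos=20)
pos=20: enter STRING mode
pos=20: emit STR "ok" (now at pos=24)
pos=24: emit ID 'bar' (now at pos=27)
pos=27: emit EQ '='
pos=28: enter COMMENT mode (saw '/*')
exit COMMENT mode (now at pos=36)
pos=36: emit EQ '='
pos=38: emit NUM '42' (now at pos=40)
pos=41: emit ID 'b' (now at pos=42)
pos=43: emit NUM '12' (now at pos=45)
pos=45: enter STRING mode
pos=45: emit STR "hi" (now at pos=49)
DONE. 10 tokens: [NUM, ID, STR, ID, EQ, EQ, NUM, ID, NUM, STR]

Answer: 10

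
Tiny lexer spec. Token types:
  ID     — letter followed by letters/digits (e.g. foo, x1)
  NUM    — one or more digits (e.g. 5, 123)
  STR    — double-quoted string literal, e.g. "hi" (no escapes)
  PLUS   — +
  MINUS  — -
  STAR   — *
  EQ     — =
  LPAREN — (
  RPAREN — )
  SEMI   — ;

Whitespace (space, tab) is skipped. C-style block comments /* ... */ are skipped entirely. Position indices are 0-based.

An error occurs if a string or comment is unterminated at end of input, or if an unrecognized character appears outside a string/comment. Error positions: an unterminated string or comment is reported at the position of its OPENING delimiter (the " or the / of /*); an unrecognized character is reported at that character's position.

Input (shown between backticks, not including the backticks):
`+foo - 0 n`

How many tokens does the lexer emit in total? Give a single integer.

Answer: 5

Derivation:
pos=0: emit PLUS '+'
pos=1: emit ID 'foo' (now at pos=4)
pos=5: emit MINUS '-'
pos=7: emit NUM '0' (now at pos=8)
pos=9: emit ID 'n' (now at pos=10)
DONE. 5 tokens: [PLUS, ID, MINUS, NUM, ID]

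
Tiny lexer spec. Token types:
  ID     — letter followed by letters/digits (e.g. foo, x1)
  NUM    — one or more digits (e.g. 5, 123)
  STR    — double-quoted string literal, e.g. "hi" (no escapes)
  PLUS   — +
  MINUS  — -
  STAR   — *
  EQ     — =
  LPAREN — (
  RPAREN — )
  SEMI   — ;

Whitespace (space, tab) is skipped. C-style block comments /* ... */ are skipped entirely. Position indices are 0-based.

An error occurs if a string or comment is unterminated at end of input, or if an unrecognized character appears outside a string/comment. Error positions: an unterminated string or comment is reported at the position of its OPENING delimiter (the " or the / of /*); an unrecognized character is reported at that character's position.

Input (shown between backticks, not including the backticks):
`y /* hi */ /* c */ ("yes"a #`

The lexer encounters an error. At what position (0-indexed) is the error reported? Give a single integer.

pos=0: emit ID 'y' (now at pos=1)
pos=2: enter COMMENT mode (saw '/*')
exit COMMENT mode (now at pos=10)
pos=11: enter COMMENT mode (saw '/*')
exit COMMENT mode (now at pos=18)
pos=19: emit LPAREN '('
pos=20: enter STRING mode
pos=20: emit STR "yes" (now at pos=25)
pos=25: emit ID 'a' (now at pos=26)
pos=27: ERROR — unrecognized char '#'

Answer: 27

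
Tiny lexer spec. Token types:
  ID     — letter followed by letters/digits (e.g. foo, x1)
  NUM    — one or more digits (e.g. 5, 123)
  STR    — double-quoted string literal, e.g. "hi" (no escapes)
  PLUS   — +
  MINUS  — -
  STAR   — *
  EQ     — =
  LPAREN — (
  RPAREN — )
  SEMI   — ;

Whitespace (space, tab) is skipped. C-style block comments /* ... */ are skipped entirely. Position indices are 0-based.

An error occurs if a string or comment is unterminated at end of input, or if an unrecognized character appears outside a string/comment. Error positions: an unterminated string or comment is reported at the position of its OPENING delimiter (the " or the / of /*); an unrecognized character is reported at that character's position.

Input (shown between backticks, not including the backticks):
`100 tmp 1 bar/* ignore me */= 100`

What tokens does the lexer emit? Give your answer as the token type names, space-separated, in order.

Answer: NUM ID NUM ID EQ NUM

Derivation:
pos=0: emit NUM '100' (now at pos=3)
pos=4: emit ID 'tmp' (now at pos=7)
pos=8: emit NUM '1' (now at pos=9)
pos=10: emit ID 'bar' (now at pos=13)
pos=13: enter COMMENT mode (saw '/*')
exit COMMENT mode (now at pos=28)
pos=28: emit EQ '='
pos=30: emit NUM '100' (now at pos=33)
DONE. 6 tokens: [NUM, ID, NUM, ID, EQ, NUM]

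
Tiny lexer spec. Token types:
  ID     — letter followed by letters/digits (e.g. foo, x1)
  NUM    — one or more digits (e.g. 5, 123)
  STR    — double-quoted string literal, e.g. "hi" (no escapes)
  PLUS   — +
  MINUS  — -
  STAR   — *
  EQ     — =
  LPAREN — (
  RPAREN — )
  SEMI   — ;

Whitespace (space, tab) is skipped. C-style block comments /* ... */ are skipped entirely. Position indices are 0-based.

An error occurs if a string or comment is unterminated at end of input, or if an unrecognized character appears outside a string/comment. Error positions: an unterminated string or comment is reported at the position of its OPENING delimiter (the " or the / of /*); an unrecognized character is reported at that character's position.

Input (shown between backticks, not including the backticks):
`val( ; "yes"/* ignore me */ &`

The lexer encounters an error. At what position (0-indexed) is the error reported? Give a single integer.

pos=0: emit ID 'val' (now at pos=3)
pos=3: emit LPAREN '('
pos=5: emit SEMI ';'
pos=7: enter STRING mode
pos=7: emit STR "yes" (now at pos=12)
pos=12: enter COMMENT mode (saw '/*')
exit COMMENT mode (now at pos=27)
pos=28: ERROR — unrecognized char '&'

Answer: 28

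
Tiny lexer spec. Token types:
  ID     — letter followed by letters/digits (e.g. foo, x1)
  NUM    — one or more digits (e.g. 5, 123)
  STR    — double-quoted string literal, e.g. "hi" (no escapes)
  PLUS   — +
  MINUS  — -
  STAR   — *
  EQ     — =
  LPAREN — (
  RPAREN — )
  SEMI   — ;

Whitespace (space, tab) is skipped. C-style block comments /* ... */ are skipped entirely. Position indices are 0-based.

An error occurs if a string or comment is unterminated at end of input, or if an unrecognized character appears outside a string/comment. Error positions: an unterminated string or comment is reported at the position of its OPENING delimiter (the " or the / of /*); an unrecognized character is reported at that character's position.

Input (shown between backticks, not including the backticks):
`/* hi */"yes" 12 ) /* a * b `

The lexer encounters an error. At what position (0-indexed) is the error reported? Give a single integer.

pos=0: enter COMMENT mode (saw '/*')
exit COMMENT mode (now at pos=8)
pos=8: enter STRING mode
pos=8: emit STR "yes" (now at pos=13)
pos=14: emit NUM '12' (now at pos=16)
pos=17: emit RPAREN ')'
pos=19: enter COMMENT mode (saw '/*')
pos=19: ERROR — unterminated comment (reached EOF)

Answer: 19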